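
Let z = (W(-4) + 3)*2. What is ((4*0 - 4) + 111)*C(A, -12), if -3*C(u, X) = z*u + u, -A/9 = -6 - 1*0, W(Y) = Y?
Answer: 1926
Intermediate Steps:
z = -2 (z = (-4 + 3)*2 = -1*2 = -2)
A = 54 (A = -9*(-6 - 1*0) = -9*(-6 + 0) = -9*(-6) = 54)
C(u, X) = u/3 (C(u, X) = -(-2*u + u)/3 = -(-1)*u/3 = u/3)
((4*0 - 4) + 111)*C(A, -12) = ((4*0 - 4) + 111)*((⅓)*54) = ((0 - 4) + 111)*18 = (-4 + 111)*18 = 107*18 = 1926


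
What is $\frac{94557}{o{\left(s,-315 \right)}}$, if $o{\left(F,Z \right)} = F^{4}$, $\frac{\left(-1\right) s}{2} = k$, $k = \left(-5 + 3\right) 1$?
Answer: $\frac{94557}{256} \approx 369.36$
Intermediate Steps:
$k = -2$ ($k = \left(-2\right) 1 = -2$)
$s = 4$ ($s = \left(-2\right) \left(-2\right) = 4$)
$\frac{94557}{o{\left(s,-315 \right)}} = \frac{94557}{4^{4}} = \frac{94557}{256}$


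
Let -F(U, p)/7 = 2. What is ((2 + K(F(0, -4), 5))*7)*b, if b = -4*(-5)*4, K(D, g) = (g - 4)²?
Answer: 1680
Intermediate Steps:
F(U, p) = -14 (F(U, p) = -7*2 = -14)
K(D, g) = (-4 + g)²
b = 80 (b = 20*4 = 80)
((2 + K(F(0, -4), 5))*7)*b = ((2 + (-4 + 5)²)*7)*80 = ((2 + 1²)*7)*80 = ((2 + 1)*7)*80 = (3*7)*80 = 21*80 = 1680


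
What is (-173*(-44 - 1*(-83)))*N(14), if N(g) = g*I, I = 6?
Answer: -566748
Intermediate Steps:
N(g) = 6*g (N(g) = g*6 = 6*g)
(-173*(-44 - 1*(-83)))*N(14) = (-173*(-44 - 1*(-83)))*(6*14) = -173*(-44 + 83)*84 = -173*39*84 = -6747*84 = -566748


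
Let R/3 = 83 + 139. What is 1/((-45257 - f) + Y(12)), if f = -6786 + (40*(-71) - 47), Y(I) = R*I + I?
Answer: -1/27580 ≈ -3.6258e-5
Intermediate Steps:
R = 666 (R = 3*(83 + 139) = 3*222 = 666)
Y(I) = 667*I (Y(I) = 666*I + I = 667*I)
f = -9673 (f = -6786 + (-2840 - 47) = -6786 - 2887 = -9673)
1/((-45257 - f) + Y(12)) = 1/((-45257 - 1*(-9673)) + 667*12) = 1/((-45257 + 9673) + 8004) = 1/(-35584 + 8004) = 1/(-27580) = -1/27580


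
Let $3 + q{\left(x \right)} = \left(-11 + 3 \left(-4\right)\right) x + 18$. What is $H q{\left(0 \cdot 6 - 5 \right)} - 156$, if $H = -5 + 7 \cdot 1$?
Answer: $104$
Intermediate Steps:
$H = 2$ ($H = -5 + 7 = 2$)
$q{\left(x \right)} = 15 - 23 x$ ($q{\left(x \right)} = -3 + \left(\left(-11 + 3 \left(-4\right)\right) x + 18\right) = -3 + \left(\left(-11 - 12\right) x + 18\right) = -3 - \left(-18 + 23 x\right) = 15 - 23 x$)
$H q{\left(0 \cdot 6 - 5 \right)} - 156 = 2 \left(15 - 23 \left(0 \cdot 6 - 5\right)\right) - 156 = 2 \left(15 - 23 \left(0 - 5\right)\right) - 156 = 2 \left(15 - -115\right) - 156 = 2 \left(15 + 115\right) - 156 = 2 \cdot 130 - 156 = 260 - 156 = 104$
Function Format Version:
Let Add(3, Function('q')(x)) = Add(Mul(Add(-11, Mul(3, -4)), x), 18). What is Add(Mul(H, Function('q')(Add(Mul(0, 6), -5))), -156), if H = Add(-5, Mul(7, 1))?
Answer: 104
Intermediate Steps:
H = 2 (H = Add(-5, 7) = 2)
Function('q')(x) = Add(15, Mul(-23, x)) (Function('q')(x) = Add(-3, Add(Mul(Add(-11, Mul(3, -4)), x), 18)) = Add(-3, Add(Mul(Add(-11, -12), x), 18)) = Add(-3, Add(Mul(-23, x), 18)) = Add(-3, Add(18, Mul(-23, x))) = Add(15, Mul(-23, x)))
Add(Mul(H, Function('q')(Add(Mul(0, 6), -5))), -156) = Add(Mul(2, Add(15, Mul(-23, Add(Mul(0, 6), -5)))), -156) = Add(Mul(2, Add(15, Mul(-23, Add(0, -5)))), -156) = Add(Mul(2, Add(15, Mul(-23, -5))), -156) = Add(Mul(2, Add(15, 115)), -156) = Add(Mul(2, 130), -156) = Add(260, -156) = 104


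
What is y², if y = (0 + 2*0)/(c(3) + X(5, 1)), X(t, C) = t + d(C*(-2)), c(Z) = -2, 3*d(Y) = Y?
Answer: 0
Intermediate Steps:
d(Y) = Y/3
X(t, C) = t - 2*C/3 (X(t, C) = t + (C*(-2))/3 = t + (-2*C)/3 = t - 2*C/3)
y = 0 (y = (0 + 2*0)/(-2 + (5 - ⅔*1)) = (0 + 0)/(-2 + (5 - ⅔)) = 0/(-2 + 13/3) = 0/(7/3) = 0*(3/7) = 0)
y² = 0² = 0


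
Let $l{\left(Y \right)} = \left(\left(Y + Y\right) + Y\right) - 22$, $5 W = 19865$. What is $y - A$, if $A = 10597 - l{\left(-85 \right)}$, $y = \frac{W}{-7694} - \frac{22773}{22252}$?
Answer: $- \frac{930983661385}{85603444} \approx -10876.0$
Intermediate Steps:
$W = 3973$ ($W = \frac{1}{5} \cdot 19865 = 3973$)
$y = - \frac{131811329}{85603444}$ ($y = \frac{3973}{-7694} - \frac{22773}{22252} = 3973 \left(- \frac{1}{7694}\right) - \frac{22773}{22252} = - \frac{3973}{7694} - \frac{22773}{22252} = - \frac{131811329}{85603444} \approx -1.5398$)
$l{\left(Y \right)} = -22 + 3 Y$ ($l{\left(Y \right)} = \left(2 Y + Y\right) - 22 = 3 Y - 22 = -22 + 3 Y$)
$A = 10874$ ($A = 10597 - \left(-22 + 3 \left(-85\right)\right) = 10597 - \left(-22 - 255\right) = 10597 - -277 = 10597 + 277 = 10874$)
$y - A = - \frac{131811329}{85603444} - 10874 = - \frac{930983661385}{85603444}$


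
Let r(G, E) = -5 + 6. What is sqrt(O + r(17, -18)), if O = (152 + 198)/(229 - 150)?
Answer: sqrt(33891)/79 ≈ 2.3303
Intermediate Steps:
O = 350/79 ≈ 4.4304
r(G, E) = 1
sqrt(O + r(17, -18)) = sqrt(350/79 + 1) = sqrt(429/79) = sqrt(33891)/79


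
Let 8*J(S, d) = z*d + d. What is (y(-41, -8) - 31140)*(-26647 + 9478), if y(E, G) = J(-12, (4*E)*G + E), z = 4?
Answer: 4168032285/8 ≈ 5.2100e+8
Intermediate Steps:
J(S, d) = 5*d/8 (J(S, d) = (4*d + d)/8 = (5*d)/8 = 5*d/8)
y(E, G) = 5*E/8 + 5*E*G/2 (y(E, G) = 5*((4*E)*G + E)/8 = 5*(4*E*G + E)/8 = 5*(E + 4*E*G)/8 = 5*E/8 + 5*E*G/2)
(y(-41, -8) - 31140)*(-26647 + 9478) = ((5/8)*(-41)*(1 + 4*(-8)) - 31140)*(-26647 + 9478) = ((5/8)*(-41)*(1 - 32) - 31140)*(-17169) = ((5/8)*(-41)*(-31) - 31140)*(-17169) = (6355/8 - 31140)*(-17169) = -242765/8*(-17169) = 4168032285/8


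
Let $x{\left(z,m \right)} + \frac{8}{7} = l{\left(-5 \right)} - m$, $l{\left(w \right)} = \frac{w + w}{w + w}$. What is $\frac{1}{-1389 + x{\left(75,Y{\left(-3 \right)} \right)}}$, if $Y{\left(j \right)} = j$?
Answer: $- \frac{7}{9703} \approx -0.00072143$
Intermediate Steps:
$l{\left(w \right)} = 1$ ($l{\left(w \right)} = \frac{2 w}{2 w} = 2 w \frac{1}{2 w} = 1$)
$x{\left(z,m \right)} = - \frac{1}{7} - m$ ($x{\left(z,m \right)} = - \frac{8}{7} - \left(-1 + m\right) = - \frac{1}{7} - m$)
$\frac{1}{-1389 + x{\left(75,Y{\left(-3 \right)} \right)}} = \frac{1}{-1389 - - \frac{20}{7}} = \frac{1}{-1389 + \left(- \frac{1}{7} + 3\right)} = \frac{1}{-1389 + \frac{20}{7}} = \frac{1}{- \frac{9703}{7}} = - \frac{7}{9703}$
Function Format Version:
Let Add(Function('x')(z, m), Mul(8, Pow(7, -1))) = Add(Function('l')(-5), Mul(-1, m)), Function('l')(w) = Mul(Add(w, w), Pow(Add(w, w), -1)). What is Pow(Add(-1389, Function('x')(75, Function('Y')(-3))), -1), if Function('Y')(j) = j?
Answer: Rational(-7, 9703) ≈ -0.00072143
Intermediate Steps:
Function('l')(w) = 1 (Function('l')(w) = Mul(Mul(2, w), Pow(Mul(2, w), -1)) = Mul(Mul(2, w), Mul(Rational(1, 2), Pow(w, -1))) = 1)
Function('x')(z, m) = Add(Rational(-1, 7), Mul(-1, m)) (Function('x')(z, m) = Add(Rational(-8, 7), Add(1, Mul(-1, m))) = Add(Rational(-1, 7), Mul(-1, m)))
Pow(Add(-1389, Function('x')(75, Function('Y')(-3))), -1) = Pow(Add(-1389, Add(Rational(-1, 7), Mul(-1, -3))), -1) = Pow(Add(-1389, Add(Rational(-1, 7), 3)), -1) = Pow(Add(-1389, Rational(20, 7)), -1) = Pow(Rational(-9703, 7), -1) = Rational(-7, 9703)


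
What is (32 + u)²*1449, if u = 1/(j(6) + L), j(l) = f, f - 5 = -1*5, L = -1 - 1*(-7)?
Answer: 5997089/4 ≈ 1.4993e+6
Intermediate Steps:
L = 6 (L = -1 + 7 = 6)
f = 0 (f = 5 - 1*5 = 5 - 5 = 0)
j(l) = 0
u = ⅙ (u = 1/(0 + 6) = 1/6 = ⅙ ≈ 0.16667)
(32 + u)²*1449 = (32 + ⅙)²*1449 = (193/6)²*1449 = (37249/36)*1449 = 5997089/4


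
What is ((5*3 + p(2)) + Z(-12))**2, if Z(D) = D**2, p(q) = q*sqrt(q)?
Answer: 25289 + 636*sqrt(2) ≈ 26188.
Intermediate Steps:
p(q) = q**(3/2)
((5*3 + p(2)) + Z(-12))**2 = ((5*3 + 2**(3/2)) + (-12)**2)**2 = ((15 + 2*sqrt(2)) + 144)**2 = (159 + 2*sqrt(2))**2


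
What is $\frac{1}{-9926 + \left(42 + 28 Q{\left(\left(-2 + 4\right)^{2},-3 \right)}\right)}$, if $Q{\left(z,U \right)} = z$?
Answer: $- \frac{1}{9772} \approx -0.00010233$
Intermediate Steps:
$\frac{1}{-9926 + \left(42 + 28 Q{\left(\left(-2 + 4\right)^{2},-3 \right)}\right)} = \frac{1}{-9926 + \left(42 + 28 \left(-2 + 4\right)^{2}\right)} = \frac{1}{-9926 + \left(42 + 28 \cdot 2^{2}\right)} = \frac{1}{-9926 + \left(42 + 28 \cdot 4\right)} = \frac{1}{-9926 + \left(42 + 112\right)} = \frac{1}{-9926 + 154} = \frac{1}{-9772} = - \frac{1}{9772}$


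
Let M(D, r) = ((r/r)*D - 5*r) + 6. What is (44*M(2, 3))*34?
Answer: -10472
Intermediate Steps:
M(D, r) = 6 + D - 5*r (M(D, r) = (1*D - 5*r) + 6 = (D - 5*r) + 6 = 6 + D - 5*r)
(44*M(2, 3))*34 = (44*(6 + 2 - 5*3))*34 = (44*(6 + 2 - 15))*34 = (44*(-7))*34 = -308*34 = -10472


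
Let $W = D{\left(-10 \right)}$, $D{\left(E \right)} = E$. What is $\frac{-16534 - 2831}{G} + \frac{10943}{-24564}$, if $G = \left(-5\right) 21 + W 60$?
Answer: $\frac{31197803}{1154508} \approx 27.023$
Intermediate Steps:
$W = -10$
$G = -705$ ($G = \left(-5\right) 21 - 600 = -105 - 600 = -705$)
$\frac{-16534 - 2831}{G} + \frac{10943}{-24564} = \frac{-16534 - 2831}{-705} + \frac{10943}{-24564} = \left(-16534 - 2831\right) \left(- \frac{1}{705}\right) + 10943 \left(- \frac{1}{24564}\right) = \left(-19365\right) \left(- \frac{1}{705}\right) - \frac{10943}{24564} = \frac{1291}{47} - \frac{10943}{24564} = \frac{31197803}{1154508}$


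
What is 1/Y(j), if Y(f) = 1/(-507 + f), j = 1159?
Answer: 652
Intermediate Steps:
1/Y(j) = 1/(1/(-507 + 1159)) = 1/(1/652) = 652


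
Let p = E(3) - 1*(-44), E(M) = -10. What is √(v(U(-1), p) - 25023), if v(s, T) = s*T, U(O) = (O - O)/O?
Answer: I*√25023 ≈ 158.19*I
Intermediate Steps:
U(O) = 0 (U(O) = 0/O = 0)
p = 34 (p = -10 - 1*(-44) = -10 + 44 = 34)
v(s, T) = T*s
√(v(U(-1), p) - 25023) = √(34*0 - 25023) = √(0 - 25023) = √(-25023) = I*√25023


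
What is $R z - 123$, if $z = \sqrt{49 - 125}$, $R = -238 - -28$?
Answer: $-123 - 420 i \sqrt{19} \approx -123.0 - 1830.7 i$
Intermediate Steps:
$R = -210$ ($R = -238 + 28 = -210$)
$z = 2 i \sqrt{19}$ ($z = \sqrt{-76} = 2 i \sqrt{19} \approx 8.7178 i$)
$R z - 123 = - 210 \cdot 2 i \sqrt{19} - 123 = - 420 i \sqrt{19} - 123 = -123 - 420 i \sqrt{19}$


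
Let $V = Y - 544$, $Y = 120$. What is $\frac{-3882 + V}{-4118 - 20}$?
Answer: $\frac{2153}{2069} \approx 1.0406$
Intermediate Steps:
$V = -424$ ($V = 120 - 544 = -424$)
$\frac{-3882 + V}{-4118 - 20} = \frac{-3882 - 424}{-4118 - 20} = - \frac{4306}{-4138} = \left(-4306\right) \left(- \frac{1}{4138}\right) = \frac{2153}{2069}$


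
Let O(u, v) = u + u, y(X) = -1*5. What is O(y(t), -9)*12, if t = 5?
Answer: -120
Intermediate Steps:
y(X) = -5
O(u, v) = 2*u
O(y(t), -9)*12 = (2*(-5))*12 = -10*12 = -120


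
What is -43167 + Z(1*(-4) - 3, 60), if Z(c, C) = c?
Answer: -43174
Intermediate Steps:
-43167 + Z(1*(-4) - 3, 60) = -43167 + (1*(-4) - 3) = -43167 + (-4 - 3) = -43167 - 7 = -43174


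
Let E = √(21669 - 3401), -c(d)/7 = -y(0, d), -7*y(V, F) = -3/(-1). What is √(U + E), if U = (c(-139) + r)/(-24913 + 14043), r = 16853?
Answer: √(-1831595 + 2363138*√4567)/1087 ≈ 11.559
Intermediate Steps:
y(V, F) = -3/7 (y(V, F) = -(-3)/(7*(-1)) = -(-3)*(-1)/7 = -⅐*3 = -3/7)
c(d) = -3 (c(d) = -(-7)*(-3)/7 = -7*3/7 = -3)
E = 2*√4567 (E = √18268 = 2*√4567 ≈ 135.16)
U = -1685/1087 (U = (-3 + 16853)/(-24913 + 14043) = 16850/(-10870) = 16850*(-1/10870) = -1685/1087 ≈ -1.5501)
√(U + E) = √(-1685/1087 + 2*√4567)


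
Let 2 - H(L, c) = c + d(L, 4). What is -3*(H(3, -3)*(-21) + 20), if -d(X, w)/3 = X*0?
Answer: 255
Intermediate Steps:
d(X, w) = 0 (d(X, w) = -3*X*0 = -3*0 = 0)
H(L, c) = 2 - c (H(L, c) = 2 - (c + 0) = 2 - c)
-3*(H(3, -3)*(-21) + 20) = -3*((2 - 1*(-3))*(-21) + 20) = -3*((2 + 3)*(-21) + 20) = -3*(5*(-21) + 20) = -3*(-105 + 20) = -3*(-85) = 255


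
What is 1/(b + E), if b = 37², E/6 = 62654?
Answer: 1/377293 ≈ 2.6505e-6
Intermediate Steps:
E = 375924 (E = 6*62654 = 375924)
b = 1369
1/(b + E) = 1/(1369 + 375924) = 1/377293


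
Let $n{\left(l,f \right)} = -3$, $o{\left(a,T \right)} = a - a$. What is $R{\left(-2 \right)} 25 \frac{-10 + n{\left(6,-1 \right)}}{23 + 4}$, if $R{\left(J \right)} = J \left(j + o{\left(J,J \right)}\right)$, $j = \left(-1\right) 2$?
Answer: $- \frac{1300}{27} \approx -48.148$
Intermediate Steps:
$o{\left(a,T \right)} = 0$
$j = -2$
$R{\left(J \right)} = - 2 J$ ($R{\left(J \right)} = J \left(-2 + 0\right) = J \left(-2\right) = - 2 J$)
$R{\left(-2 \right)} 25 \frac{-10 + n{\left(6,-1 \right)}}{23 + 4} = \left(-2\right) \left(-2\right) 25 \frac{-10 - 3}{23 + 4} = 4 \cdot 25 \left(- \frac{13}{27}\right) = 100 \left(\left(-13\right) \frac{1}{27}\right) = 100 \left(- \frac{13}{27}\right) = - \frac{1300}{27}$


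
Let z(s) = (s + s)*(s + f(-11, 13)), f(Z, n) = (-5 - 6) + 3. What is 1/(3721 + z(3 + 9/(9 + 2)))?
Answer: 121/446377 ≈ 0.00027107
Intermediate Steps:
f(Z, n) = -8 (f(Z, n) = -11 + 3 = -8)
z(s) = 2*s*(-8 + s) (z(s) = (s + s)*(s - 8) = (2*s)*(-8 + s) = 2*s*(-8 + s))
1/(3721 + z(3 + 9/(9 + 2))) = 1/(3721 + 2*(3 + 9/(9 + 2))*(-8 + (3 + 9/(9 + 2)))) = 1/(3721 + 2*(3 + 9/11)*(-8 + (3 + 9/11))) = 1/(3721 + 2*(42/11)*(-8 + 42/11)) = 1/(3721 + 2*(42/11)*(-46/11)) = 1/(3721 - 3864/121) = 1/(446377/121) = 121/446377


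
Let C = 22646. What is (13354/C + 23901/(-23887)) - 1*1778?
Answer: -481011244302/270472501 ≈ -1778.4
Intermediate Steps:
(13354/C + 23901/(-23887)) - 1*1778 = (13354/22646 + 23901/(-23887)) - 1*1778 = (13354*(1/22646) + 23901*(-1/23887)) - 1778 = (6677/11323 - 23901/23887) - 1778 = -111137524/270472501 - 1778 = -481011244302/270472501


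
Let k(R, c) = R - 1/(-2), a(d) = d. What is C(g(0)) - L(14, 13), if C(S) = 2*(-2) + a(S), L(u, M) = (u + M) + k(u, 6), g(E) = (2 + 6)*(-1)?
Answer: -107/2 ≈ -53.500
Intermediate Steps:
k(R, c) = ½ + R (k(R, c) = R - 1*(-½) = R + ½ = ½ + R)
g(E) = -8 (g(E) = 8*(-1) = -8)
L(u, M) = ½ + M + 2*u (L(u, M) = (u + M) + (½ + u) = (M + u) + (½ + u) = ½ + M + 2*u)
C(S) = -4 + S (C(S) = 2*(-2) + S = -4 + S)
C(g(0)) - L(14, 13) = (-4 - 8) - (½ + 13 + 2*14) = -12 - (½ + 13 + 28) = -12 - 1*83/2 = -12 - 83/2 = -107/2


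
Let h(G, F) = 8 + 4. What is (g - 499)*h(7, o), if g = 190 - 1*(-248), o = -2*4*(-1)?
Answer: -732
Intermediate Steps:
o = 8 (o = -8*(-1) = 8)
h(G, F) = 12
g = 438 (g = 190 + 248 = 438)
(g - 499)*h(7, o) = (438 - 499)*12 = -61*12 = -732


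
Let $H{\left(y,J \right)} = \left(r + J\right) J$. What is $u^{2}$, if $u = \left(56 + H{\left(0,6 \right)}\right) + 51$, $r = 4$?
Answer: $27889$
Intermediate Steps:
$H{\left(y,J \right)} = J \left(4 + J\right)$ ($H{\left(y,J \right)} = \left(4 + J\right) J = J \left(4 + J\right)$)
$u = 167$ ($u = \left(56 + 6 \left(4 + 6\right)\right) + 51 = \left(56 + 6 \cdot 10\right) + 51 = \left(56 + 60\right) + 51 = 116 + 51 = 167$)
$u^{2} = 167^{2} = 27889$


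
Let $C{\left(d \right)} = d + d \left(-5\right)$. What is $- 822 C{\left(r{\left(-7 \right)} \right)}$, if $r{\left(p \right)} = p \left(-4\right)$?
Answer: $92064$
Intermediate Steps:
$r{\left(p \right)} = - 4 p$
$C{\left(d \right)} = - 4 d$ ($C{\left(d \right)} = d - 5 d = - 4 d$)
$- 822 C{\left(r{\left(-7 \right)} \right)} = - 822 \left(- 4 \left(\left(-4\right) \left(-7\right)\right)\right) = - 822 \left(\left(-4\right) 28\right) = \left(-822\right) \left(-112\right) = 92064$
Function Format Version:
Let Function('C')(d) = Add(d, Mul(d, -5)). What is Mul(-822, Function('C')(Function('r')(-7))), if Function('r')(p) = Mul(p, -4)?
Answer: 92064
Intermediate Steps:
Function('r')(p) = Mul(-4, p)
Function('C')(d) = Mul(-4, d) (Function('C')(d) = Add(d, Mul(-5, d)) = Mul(-4, d))
Mul(-822, Function('C')(Function('r')(-7))) = Mul(-822, Mul(-4, Mul(-4, -7))) = Mul(-822, Mul(-4, 28)) = Mul(-822, -112) = 92064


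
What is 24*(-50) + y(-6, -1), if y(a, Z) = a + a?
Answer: -1212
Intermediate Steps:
y(a, Z) = 2*a
24*(-50) + y(-6, -1) = 24*(-50) + 2*(-6) = -1200 - 12 = -1212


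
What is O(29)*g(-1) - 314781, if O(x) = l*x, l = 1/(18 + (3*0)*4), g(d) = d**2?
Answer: -5666029/18 ≈ -3.1478e+5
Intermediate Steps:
l = 1/18 (l = 1/(18 + 0*4) = 1/(18 + 0) = 1/18 ≈ 0.055556)
O(x) = x/18
O(29)*g(-1) - 314781 = ((1/18)*29)*(-1)**2 - 314781 = (29/18)*1 - 314781 = 29/18 - 314781 = -5666029/18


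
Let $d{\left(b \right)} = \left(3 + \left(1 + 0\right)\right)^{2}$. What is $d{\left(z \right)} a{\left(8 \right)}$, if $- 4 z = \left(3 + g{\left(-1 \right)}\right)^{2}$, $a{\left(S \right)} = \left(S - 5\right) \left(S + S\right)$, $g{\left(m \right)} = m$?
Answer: $768$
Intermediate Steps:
$a{\left(S \right)} = 2 S \left(-5 + S\right)$ ($a{\left(S \right)} = \left(-5 + S\right) 2 S = 2 S \left(-5 + S\right)$)
$z = -1$ ($z = - \frac{\left(3 - 1\right)^{2}}{4} = - \frac{2^{2}}{4} = \left(- \frac{1}{4}\right) 4 = -1$)
$d{\left(b \right)} = 16$ ($d{\left(b \right)} = \left(3 + 1\right)^{2} = 4^{2} = 16$)
$d{\left(z \right)} a{\left(8 \right)} = 16 \cdot 2 \cdot 8 \left(-5 + 8\right) = 16 \cdot 2 \cdot 8 \cdot 3 = 16 \cdot 48 = 768$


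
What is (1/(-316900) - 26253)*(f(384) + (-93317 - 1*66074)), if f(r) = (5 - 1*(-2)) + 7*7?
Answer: 265119918863767/63380 ≈ 4.1830e+9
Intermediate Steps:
f(r) = 56 (f(r) = (5 + 2) + 49 = 7 + 49 = 56)
(1/(-316900) - 26253)*(f(384) + (-93317 - 1*66074)) = (1/(-316900) - 26253)*(56 + (-93317 - 1*66074)) = (-1/316900 - 26253)*(56 + (-93317 - 66074)) = -8319575701*(56 - 159391)/316900 = -8319575701/316900*(-159335) = 265119918863767/63380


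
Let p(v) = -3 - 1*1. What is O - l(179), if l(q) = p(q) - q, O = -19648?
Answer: -19465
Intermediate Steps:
p(v) = -4 (p(v) = -3 - 1 = -4)
l(q) = -4 - q
O - l(179) = -19648 - (-4 - 1*179) = -19648 - (-4 - 179) = -19648 - 1*(-183) = -19648 + 183 = -19465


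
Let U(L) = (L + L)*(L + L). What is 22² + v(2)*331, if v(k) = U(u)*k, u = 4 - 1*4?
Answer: 484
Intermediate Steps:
u = 0 (u = 4 - 4 = 0)
U(L) = 4*L² (U(L) = (2*L)*(2*L) = 4*L²)
v(k) = 0 (v(k) = (4*0²)*k = (4*0)*k = 0*k = 0)
22² + v(2)*331 = 22² + 0*331 = 484 + 0 = 484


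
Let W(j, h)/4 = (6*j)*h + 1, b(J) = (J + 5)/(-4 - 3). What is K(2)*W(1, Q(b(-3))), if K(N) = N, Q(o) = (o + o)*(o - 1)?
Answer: 2120/49 ≈ 43.265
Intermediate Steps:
b(J) = -5/7 - J/7 (b(J) = (5 + J)/(-7) = (5 + J)*(-1/7) = -5/7 - J/7)
Q(o) = 2*o*(-1 + o) (Q(o) = (2*o)*(-1 + o) = 2*o*(-1 + o))
W(j, h) = 4 + 24*h*j (W(j, h) = 4*((6*j)*h + 1) = 4*(6*h*j + 1) = 4*(1 + 6*h*j) = 4 + 24*h*j)
K(2)*W(1, Q(b(-3))) = 2*(4 + 24*(2*(-5/7 - 1/7*(-3))*(-1 + (-5/7 - 1/7*(-3))))*1) = 2*(4 + 24*(2*(-5/7 + 3/7)*(-1 + (-5/7 + 3/7)))*1) = 2*(4 + 24*(2*(-2/7)*(-1 - 2/7))*1) = 2*(4 + 24*(2*(-2/7)*(-9/7))*1) = 2*(4 + 24*(36/49)*1) = 2*(4 + 864/49) = 2*(1060/49) = 2120/49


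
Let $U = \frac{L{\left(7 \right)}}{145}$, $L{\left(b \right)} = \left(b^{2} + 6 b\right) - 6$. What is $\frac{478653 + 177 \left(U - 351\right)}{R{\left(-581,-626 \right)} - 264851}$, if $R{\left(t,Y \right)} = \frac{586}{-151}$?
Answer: $- \frac{608140571}{386599841} \approx -1.573$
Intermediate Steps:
$L{\left(b \right)} = -6 + b^{2} + 6 b$
$R{\left(t,Y \right)} = - \frac{586}{151}$ ($R{\left(t,Y \right)} = 586 \left(- \frac{1}{151}\right) = - \frac{586}{151}$)
$U = \frac{17}{29}$ ($U = \frac{-6 + 7^{2} + 6 \cdot 7}{145} = \left(-6 + 49 + 42\right) \frac{1}{145} = 85 \cdot \frac{1}{145} = \frac{17}{29} \approx 0.58621$)
$\frac{478653 + 177 \left(U - 351\right)}{R{\left(-581,-626 \right)} - 264851} = \frac{478653 + 177 \left(\frac{17}{29} - 351\right)}{- \frac{586}{151} - 264851} = \frac{478653 + 177 \left(- \frac{10162}{29}\right)}{- \frac{39993087}{151}} = \left(478653 - \frac{1798674}{29}\right) \left(- \frac{151}{39993087}\right) = \frac{12082263}{29} \left(- \frac{151}{39993087}\right) = - \frac{608140571}{386599841}$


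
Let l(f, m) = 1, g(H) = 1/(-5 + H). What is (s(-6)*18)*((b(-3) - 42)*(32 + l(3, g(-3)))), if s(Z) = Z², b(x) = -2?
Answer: -940896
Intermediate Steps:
(s(-6)*18)*((b(-3) - 42)*(32 + l(3, g(-3)))) = ((-6)²*18)*((-2 - 42)*(32 + 1)) = (36*18)*(-44*33) = 648*(-1452) = -940896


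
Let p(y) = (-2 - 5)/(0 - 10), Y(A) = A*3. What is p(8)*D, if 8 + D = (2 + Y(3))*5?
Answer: 329/10 ≈ 32.900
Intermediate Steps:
Y(A) = 3*A
p(y) = 7/10 (p(y) = -7/(-10) = -7*(-⅒) = 7/10)
D = 47 (D = -8 + (2 + 3*3)*5 = -8 + (2 + 9)*5 = -8 + 11*5 = -8 + 55 = 47)
p(8)*D = (7/10)*47 = 329/10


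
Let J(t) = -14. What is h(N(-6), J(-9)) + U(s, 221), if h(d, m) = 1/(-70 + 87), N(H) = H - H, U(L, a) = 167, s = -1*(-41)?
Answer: 2840/17 ≈ 167.06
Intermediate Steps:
s = 41
N(H) = 0
h(d, m) = 1/17
h(N(-6), J(-9)) + U(s, 221) = 1/17 + 167 = 2840/17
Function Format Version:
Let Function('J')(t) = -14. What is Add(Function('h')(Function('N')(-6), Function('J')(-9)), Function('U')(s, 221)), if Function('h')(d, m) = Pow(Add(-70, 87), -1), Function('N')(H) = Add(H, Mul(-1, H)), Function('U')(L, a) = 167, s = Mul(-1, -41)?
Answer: Rational(2840, 17) ≈ 167.06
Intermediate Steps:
s = 41
Function('N')(H) = 0
Function('h')(d, m) = Rational(1, 17) (Function('h')(d, m) = Pow(17, -1) = Rational(1, 17))
Add(Function('h')(Function('N')(-6), Function('J')(-9)), Function('U')(s, 221)) = Add(Rational(1, 17), 167) = Rational(2840, 17)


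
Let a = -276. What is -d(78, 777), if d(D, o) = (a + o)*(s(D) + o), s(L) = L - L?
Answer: -389277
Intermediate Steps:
s(L) = 0
d(D, o) = o*(-276 + o) (d(D, o) = (-276 + o)*(0 + o) = (-276 + o)*o = o*(-276 + o))
-d(78, 777) = -777*(-276 + 777) = -777*501 = -1*389277 = -389277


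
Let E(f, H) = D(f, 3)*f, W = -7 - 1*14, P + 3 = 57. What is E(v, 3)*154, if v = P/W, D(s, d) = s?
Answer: 7128/7 ≈ 1018.3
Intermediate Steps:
P = 54 (P = -3 + 57 = 54)
W = -21 (W = -7 - 14 = -21)
v = -18/7 (v = 54/(-21) = 54*(-1/21) = -18/7 ≈ -2.5714)
E(f, H) = f² (E(f, H) = f*f = f²)
E(v, 3)*154 = (-18/7)²*154 = (324/49)*154 = 7128/7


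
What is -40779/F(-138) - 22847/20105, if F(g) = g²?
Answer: -6062609/1849660 ≈ -3.2777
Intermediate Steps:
-40779/F(-138) - 22847/20105 = -40779/((-138)²) - 22847/20105 = -40779/19044 - 22847*1/20105 = -40779*1/19044 - 22847/20105 = -197/92 - 22847/20105 = -6062609/1849660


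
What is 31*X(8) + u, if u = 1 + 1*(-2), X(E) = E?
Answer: 247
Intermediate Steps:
u = -1 (u = 1 - 2 = -1)
31*X(8) + u = 31*8 - 1 = 248 - 1 = 247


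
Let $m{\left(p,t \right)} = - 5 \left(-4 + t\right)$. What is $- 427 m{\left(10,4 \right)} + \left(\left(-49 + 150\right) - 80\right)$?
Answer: $21$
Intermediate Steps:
$m{\left(p,t \right)} = 20 - 5 t$
$- 427 m{\left(10,4 \right)} + \left(\left(-49 + 150\right) - 80\right) = - 427 \left(20 - 20\right) + \left(\left(-49 + 150\right) - 80\right) = - 427 \left(20 - 20\right) + \left(101 - 80\right) = \left(-427\right) 0 + 21 = 0 + 21 = 21$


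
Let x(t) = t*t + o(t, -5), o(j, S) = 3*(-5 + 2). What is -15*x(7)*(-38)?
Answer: 22800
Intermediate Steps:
o(j, S) = -9 (o(j, S) = 3*(-3) = -9)
x(t) = -9 + t² (x(t) = t*t - 9 = t² - 9 = -9 + t²)
-15*x(7)*(-38) = -15*(-9 + 7²)*(-38) = -15*(-9 + 49)*(-38) = -15*40*(-38) = -600*(-38) = 22800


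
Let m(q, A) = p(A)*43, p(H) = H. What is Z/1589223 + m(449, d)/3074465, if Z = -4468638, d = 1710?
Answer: -908121037432/325734032713 ≈ -2.7879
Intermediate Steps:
m(q, A) = 43*A (m(q, A) = A*43 = 43*A)
Z/1589223 + m(449, d)/3074465 = -4468638/1589223 + (43*1710)/3074465 = -4468638*1/1589223 + 73530*(1/3074465) = -1489546/529741 + 14706/614893 = -908121037432/325734032713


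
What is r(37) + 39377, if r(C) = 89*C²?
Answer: 161218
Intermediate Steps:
r(37) + 39377 = 89*37² + 39377 = 89*1369 + 39377 = 121841 + 39377 = 161218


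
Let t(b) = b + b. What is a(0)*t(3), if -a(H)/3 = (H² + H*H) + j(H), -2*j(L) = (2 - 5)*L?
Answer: 0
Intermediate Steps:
j(L) = 3*L/2 (j(L) = -(2 - 5)*L/2 = -(-3)*L/2 = 3*L/2)
t(b) = 2*b
a(H) = -6*H² - 9*H/2 (a(H) = -3*((H² + H*H) + 3*H/2) = -3*((H² + H²) + 3*H/2) = -3*(2*H² + 3*H/2) = -6*H² - 9*H/2)
a(0)*t(3) = ((3/2)*0*(-3 - 4*0))*(2*3) = ((3/2)*0*(-3 + 0))*6 = ((3/2)*0*(-3))*6 = 0*6 = 0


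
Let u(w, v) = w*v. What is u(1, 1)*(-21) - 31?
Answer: -52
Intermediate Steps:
u(w, v) = v*w
u(1, 1)*(-21) - 31 = (1*1)*(-21) - 31 = 1*(-21) - 31 = -21 - 31 = -52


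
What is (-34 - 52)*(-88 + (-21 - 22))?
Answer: 11266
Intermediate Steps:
(-34 - 52)*(-88 + (-21 - 22)) = -86*(-88 - 43) = -86*(-131) = 11266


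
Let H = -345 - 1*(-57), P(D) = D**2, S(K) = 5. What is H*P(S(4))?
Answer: -7200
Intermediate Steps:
H = -288 (H = -345 + 57 = -288)
H*P(S(4)) = -288*5**2 = -288*25 = -7200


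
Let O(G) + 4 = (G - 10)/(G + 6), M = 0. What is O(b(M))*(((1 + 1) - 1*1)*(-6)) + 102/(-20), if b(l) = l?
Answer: 289/10 ≈ 28.900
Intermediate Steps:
O(G) = -4 + (-10 + G)/(6 + G) (O(G) = -4 + (G - 10)/(G + 6) = -4 + (-10 + G)/(6 + G))
O(b(M))*(((1 + 1) - 1*1)*(-6)) + 102/(-20) = ((-34 - 3*0)/(6 + 0))*(((1 + 1) - 1*1)*(-6)) + 102/(-20) = ((-34 + 0)/6)*((2 - 1)*(-6)) + 102*(-1/20) = ((⅙)*(-34))*(1*(-6)) - 51/10 = -17/3*(-6) - 51/10 = 34 - 51/10 = 289/10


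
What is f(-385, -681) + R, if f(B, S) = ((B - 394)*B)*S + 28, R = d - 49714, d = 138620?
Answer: -204153181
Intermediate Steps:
R = 88906 (R = 138620 - 49714 = 88906)
f(B, S) = 28 + B*S*(-394 + B) (f(B, S) = ((-394 + B)*B)*S + 28 = (B*(-394 + B))*S + 28 = B*S*(-394 + B) + 28 = 28 + B*S*(-394 + B))
f(-385, -681) + R = (28 - 681*(-385)² - 394*(-385)*(-681)) + 88906 = (28 - 681*148225 - 103300890) + 88906 = (28 - 100941225 - 103300890) + 88906 = -204242087 + 88906 = -204153181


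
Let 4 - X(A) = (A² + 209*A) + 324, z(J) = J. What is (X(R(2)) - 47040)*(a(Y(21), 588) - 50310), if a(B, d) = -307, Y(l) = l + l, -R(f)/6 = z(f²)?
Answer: 2172481640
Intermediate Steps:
R(f) = -6*f²
Y(l) = 2*l
X(A) = -320 - A² - 209*A (X(A) = 4 - ((A² + 209*A) + 324) = 4 - (324 + A² + 209*A) = 4 + (-324 - A² - 209*A) = -320 - A² - 209*A)
(X(R(2)) - 47040)*(a(Y(21), 588) - 50310) = ((-320 - (-6*2²)² - (-1254)*2²) - 47040)*(-307 - 50310) = ((-320 - (-6*4)² - (-1254)*4) - 47040)*(-50617) = ((-320 - 1*(-24)² - 209*(-24)) - 47040)*(-50617) = ((-320 - 1*576 + 5016) - 47040)*(-50617) = ((-320 - 576 + 5016) - 47040)*(-50617) = (4120 - 47040)*(-50617) = -42920*(-50617) = 2172481640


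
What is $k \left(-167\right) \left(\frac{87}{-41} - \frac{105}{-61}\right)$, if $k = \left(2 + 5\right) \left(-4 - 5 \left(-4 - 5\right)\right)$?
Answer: $\frac{1171338}{61} \approx 19202.0$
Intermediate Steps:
$k = 287$ ($k = 7 \left(-4 - 5 \left(-4 - 5\right)\right) = 7 \left(-4 - -45\right) = 7 \left(-4 + 45\right) = 7 \cdot 41 = 287$)
$k \left(-167\right) \left(\frac{87}{-41} - \frac{105}{-61}\right) = 287 \left(-167\right) \left(\frac{87}{-41} - \frac{105}{-61}\right) = - 47929 \left(87 \left(- \frac{1}{41}\right) - - \frac{105}{61}\right) = - 47929 \left(- \frac{87}{41} + \frac{105}{61}\right) = \left(-47929\right) \left(- \frac{1002}{2501}\right) = \frac{1171338}{61}$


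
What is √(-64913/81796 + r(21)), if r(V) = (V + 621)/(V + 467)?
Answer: √39717649/8723 ≈ 0.72248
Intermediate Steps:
r(V) = (621 + V)/(467 + V)
√(-64913/81796 + r(21)) = √(-64913/81796 + (621 + 21)/(467 + 21)) = √(-64913*1/81796 + 642/488) = √(-64913/81796 + (1/488)*642) = √(-64913/81796 + 321/244) = √(651109/1247389) = √39717649/8723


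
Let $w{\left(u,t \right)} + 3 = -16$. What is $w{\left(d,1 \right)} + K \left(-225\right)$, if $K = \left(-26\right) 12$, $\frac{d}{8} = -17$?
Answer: $70181$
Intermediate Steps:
$d = -136$ ($d = 8 \left(-17\right) = -136$)
$w{\left(u,t \right)} = -19$ ($w{\left(u,t \right)} = -3 - 16 = -19$)
$K = -312$
$w{\left(d,1 \right)} + K \left(-225\right) = -19 - -70200 = -19 + 70200 = 70181$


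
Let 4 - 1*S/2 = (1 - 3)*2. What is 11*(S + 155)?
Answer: 1881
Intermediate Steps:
S = 16 (S = 8 - 2*(1 - 3)*2 = 8 - (-4)*2 = 8 - 2*(-4) = 8 + 8 = 16)
11*(S + 155) = 11*(16 + 155) = 11*171 = 1881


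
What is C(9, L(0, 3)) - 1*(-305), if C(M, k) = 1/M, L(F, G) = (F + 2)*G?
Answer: 2746/9 ≈ 305.11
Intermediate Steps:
L(F, G) = G*(2 + F) (L(F, G) = (2 + F)*G = G*(2 + F))
C(9, L(0, 3)) - 1*(-305) = 1/9 - 1*(-305) = ⅑ + 305 = 2746/9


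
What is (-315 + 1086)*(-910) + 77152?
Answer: -624458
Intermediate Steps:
(-315 + 1086)*(-910) + 77152 = 771*(-910) + 77152 = -701610 + 77152 = -624458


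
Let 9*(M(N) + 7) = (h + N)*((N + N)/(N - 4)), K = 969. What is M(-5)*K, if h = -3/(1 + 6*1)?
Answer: -1404727/189 ≈ -7432.4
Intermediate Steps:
h = -3/7 (h = -3/(1 + 6) = -3/7 ≈ -0.42857)
M(N) = -7 + 2*N*(-3/7 + N)/(9*(-4 + N)) (M(N) = -7 + ((-3/7 + N)*((N + N)/(N - 4)))/9 = -7 + ((-3/7 + N)*((2*N)/(-4 + N)))/9 = -7 + ((-3/7 + N)*(2*N/(-4 + N)))/9 = -7 + (2*N*(-3/7 + N)/(-4 + N))/9 = -7 + 2*N*(-3/7 + N)/(9*(-4 + N)))
M(-5)*K = ((1764 - 447*(-5) + 14*(-5)**2)/(63*(-4 - 5)))*969 = ((1/63)*(1764 + 2235 + 14*25)/(-9))*969 = ((1/63)*(-1/9)*(1764 + 2235 + 350))*969 = ((1/63)*(-1/9)*4349)*969 = -4349/567*969 = -1404727/189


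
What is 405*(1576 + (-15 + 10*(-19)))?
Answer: 555255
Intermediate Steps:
405*(1576 + (-15 + 10*(-19))) = 405*(1576 + (-15 - 190)) = 405*(1576 - 205) = 405*1371 = 555255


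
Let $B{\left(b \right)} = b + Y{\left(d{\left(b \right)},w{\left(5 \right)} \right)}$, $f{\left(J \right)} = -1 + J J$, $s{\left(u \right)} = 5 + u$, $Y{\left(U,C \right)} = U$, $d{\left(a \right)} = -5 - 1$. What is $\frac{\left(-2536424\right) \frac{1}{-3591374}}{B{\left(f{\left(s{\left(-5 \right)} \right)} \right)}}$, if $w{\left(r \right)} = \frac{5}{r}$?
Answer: $- \frac{1268212}{12569809} \approx -0.10089$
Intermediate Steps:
$d{\left(a \right)} = -6$ ($d{\left(a \right)} = -5 - 1 = -6$)
$f{\left(J \right)} = -1 + J^{2}$
$B{\left(b \right)} = -6 + b$ ($B{\left(b \right)} = b - 6 = -6 + b$)
$\frac{\left(-2536424\right) \frac{1}{-3591374}}{B{\left(f{\left(s{\left(-5 \right)} \right)} \right)}} = \frac{\left(-2536424\right) \frac{1}{-3591374}}{-6 - \left(1 - \left(5 - 5\right)^{2}\right)} = \frac{\left(-2536424\right) \left(- \frac{1}{3591374}\right)}{-6 - \left(1 - 0^{2}\right)} = \frac{1268212}{1795687 \left(-6 + \left(-1 + 0\right)\right)} = \frac{1268212}{1795687 \left(-6 - 1\right)} = \frac{1268212}{1795687 \left(-7\right)} = \frac{1268212}{1795687} \left(- \frac{1}{7}\right) = - \frac{1268212}{12569809}$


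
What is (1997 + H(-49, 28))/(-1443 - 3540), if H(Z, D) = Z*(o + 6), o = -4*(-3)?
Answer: -1115/4983 ≈ -0.22376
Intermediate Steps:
o = 12
H(Z, D) = 18*Z (H(Z, D) = Z*(12 + 6) = Z*18 = 18*Z)
(1997 + H(-49, 28))/(-1443 - 3540) = (1997 + 18*(-49))/(-1443 - 3540) = (1997 - 882)/(-4983) = 1115*(-1/4983) = -1115/4983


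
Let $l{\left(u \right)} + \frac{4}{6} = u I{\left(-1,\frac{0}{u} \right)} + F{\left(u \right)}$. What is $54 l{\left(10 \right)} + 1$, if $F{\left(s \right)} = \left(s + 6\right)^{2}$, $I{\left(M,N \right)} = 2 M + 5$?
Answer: $15409$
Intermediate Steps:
$I{\left(M,N \right)} = 5 + 2 M$
$F{\left(s \right)} = \left(6 + s\right)^{2}$
$l{\left(u \right)} = - \frac{2}{3} + \left(6 + u\right)^{2} + 3 u$ ($l{\left(u \right)} = - \frac{2}{3} + \left(u \left(5 + 2 \left(-1\right)\right) + \left(6 + u\right)^{2}\right) = - \frac{2}{3} + \left(u \left(5 - 2\right) + \left(6 + u\right)^{2}\right) = - \frac{2}{3} + \left(u 3 + \left(6 + u\right)^{2}\right) = - \frac{2}{3} + \left(3 u + \left(6 + u\right)^{2}\right) = - \frac{2}{3} + \left(\left(6 + u\right)^{2} + 3 u\right) = - \frac{2}{3} + \left(6 + u\right)^{2} + 3 u$)
$54 l{\left(10 \right)} + 1 = 54 \left(\frac{106}{3} + 10^{2} + 15 \cdot 10\right) + 1 = 54 \left(\frac{106}{3} + 100 + 150\right) + 1 = 54 \cdot \frac{856}{3} + 1 = 15408 + 1 = 15409$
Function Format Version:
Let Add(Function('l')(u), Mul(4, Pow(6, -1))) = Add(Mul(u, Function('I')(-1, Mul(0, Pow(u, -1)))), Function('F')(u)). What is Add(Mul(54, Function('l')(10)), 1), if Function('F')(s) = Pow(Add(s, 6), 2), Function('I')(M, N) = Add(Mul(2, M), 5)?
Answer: 15409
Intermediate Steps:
Function('I')(M, N) = Add(5, Mul(2, M))
Function('F')(s) = Pow(Add(6, s), 2)
Function('l')(u) = Add(Rational(-2, 3), Pow(Add(6, u), 2), Mul(3, u)) (Function('l')(u) = Add(Rational(-2, 3), Add(Mul(u, Add(5, Mul(2, -1))), Pow(Add(6, u), 2))) = Add(Rational(-2, 3), Add(Mul(u, Add(5, -2)), Pow(Add(6, u), 2))) = Add(Rational(-2, 3), Add(Mul(u, 3), Pow(Add(6, u), 2))) = Add(Rational(-2, 3), Add(Mul(3, u), Pow(Add(6, u), 2))) = Add(Rational(-2, 3), Add(Pow(Add(6, u), 2), Mul(3, u))) = Add(Rational(-2, 3), Pow(Add(6, u), 2), Mul(3, u)))
Add(Mul(54, Function('l')(10)), 1) = Add(Mul(54, Add(Rational(106, 3), Pow(10, 2), Mul(15, 10))), 1) = Add(Mul(54, Add(Rational(106, 3), 100, 150)), 1) = Add(Mul(54, Rational(856, 3)), 1) = Add(15408, 1) = 15409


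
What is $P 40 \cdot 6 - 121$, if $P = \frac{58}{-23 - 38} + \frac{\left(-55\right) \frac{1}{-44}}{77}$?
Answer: $- \frac{1621877}{4697} \approx -345.3$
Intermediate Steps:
$P = - \frac{17559}{18788}$ ($P = \frac{58}{-61} + \left(-55\right) \left(- \frac{1}{44}\right) \frac{1}{77} = 58 \left(- \frac{1}{61}\right) + \frac{5}{4} \cdot \frac{1}{77} = - \frac{58}{61} + \frac{5}{308} = - \frac{17559}{18788} \approx -0.93459$)
$P 40 \cdot 6 - 121 = - \frac{17559 \cdot 40 \cdot 6}{18788} - 121 = \left(- \frac{17559}{18788}\right) 240 - 121 = - \frac{1053540}{4697} - 121 = - \frac{1621877}{4697}$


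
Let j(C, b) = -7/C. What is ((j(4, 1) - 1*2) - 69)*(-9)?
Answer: 2619/4 ≈ 654.75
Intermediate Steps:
((j(4, 1) - 1*2) - 69)*(-9) = ((-7/4 - 1*2) - 69)*(-9) = ((-7*¼ - 2) - 69)*(-9) = ((-7/4 - 2) - 69)*(-9) = (-15/4 - 69)*(-9) = -291/4*(-9) = 2619/4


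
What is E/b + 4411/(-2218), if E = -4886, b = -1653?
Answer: 3545765/3666354 ≈ 0.96711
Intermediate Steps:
E/b + 4411/(-2218) = -4886/(-1653) + 4411/(-2218) = -4886*(-1/1653) + 4411*(-1/2218) = 4886/1653 - 4411/2218 = 3545765/3666354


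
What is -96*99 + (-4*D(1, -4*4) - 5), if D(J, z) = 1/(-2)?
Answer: -9507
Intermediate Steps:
D(J, z) = -½
-96*99 + (-4*D(1, -4*4) - 5) = -96*99 + (-4*(-½) - 5) = -9504 + (2 - 5) = -9504 - 3 = -9507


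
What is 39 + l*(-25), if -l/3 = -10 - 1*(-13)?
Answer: 264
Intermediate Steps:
l = -9 (l = -3*(-10 - 1*(-13)) = -3*(-10 + 13) = -3*3 = -9)
39 + l*(-25) = 39 - 9*(-25) = 39 + 225 = 264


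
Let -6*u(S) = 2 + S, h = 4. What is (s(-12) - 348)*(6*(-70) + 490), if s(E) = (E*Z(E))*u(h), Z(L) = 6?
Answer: -19320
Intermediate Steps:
u(S) = -⅓ - S/6 (u(S) = -(2 + S)/6 = -⅓ - S/6)
s(E) = -6*E (s(E) = (E*6)*(-⅓ - ⅙*4) = (6*E)*(-⅓ - ⅔) = (6*E)*(-1) = -6*E)
(s(-12) - 348)*(6*(-70) + 490) = (-6*(-12) - 348)*(6*(-70) + 490) = (72 - 348)*(-420 + 490) = -276*70 = -19320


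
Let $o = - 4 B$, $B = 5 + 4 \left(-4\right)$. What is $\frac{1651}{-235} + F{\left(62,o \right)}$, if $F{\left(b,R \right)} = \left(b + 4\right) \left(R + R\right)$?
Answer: $\frac{1363229}{235} \approx 5801.0$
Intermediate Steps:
$B = -11$ ($B = 5 - 16 = -11$)
$o = 44$ ($o = \left(-4\right) \left(-11\right) = 44$)
$F{\left(b,R \right)} = 2 R \left(4 + b\right)$ ($F{\left(b,R \right)} = \left(4 + b\right) 2 R = 2 R \left(4 + b\right)$)
$\frac{1651}{-235} + F{\left(62,o \right)} = \frac{1651}{-235} + 2 \cdot 44 \left(4 + 62\right) = 1651 \left(- \frac{1}{235}\right) + 2 \cdot 44 \cdot 66 = - \frac{1651}{235} + 5808 = \frac{1363229}{235}$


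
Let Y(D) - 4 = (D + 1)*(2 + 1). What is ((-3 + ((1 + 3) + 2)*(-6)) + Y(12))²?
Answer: 16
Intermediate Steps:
Y(D) = 7 + 3*D (Y(D) = 4 + (D + 1)*(2 + 1) = 4 + (1 + D)*3 = 4 + (3 + 3*D) = 7 + 3*D)
((-3 + ((1 + 3) + 2)*(-6)) + Y(12))² = ((-3 + ((1 + 3) + 2)*(-6)) + (7 + 3*12))² = ((-3 + (4 + 2)*(-6)) + (7 + 36))² = ((-3 + 6*(-6)) + 43)² = ((-3 - 36) + 43)² = (-39 + 43)² = 4² = 16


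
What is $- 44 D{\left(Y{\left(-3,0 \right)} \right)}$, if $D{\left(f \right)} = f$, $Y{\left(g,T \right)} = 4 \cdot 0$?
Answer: $0$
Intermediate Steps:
$Y{\left(g,T \right)} = 0$
$- 44 D{\left(Y{\left(-3,0 \right)} \right)} = - 44 \cdot 0 = \left(-1\right) 0 = 0$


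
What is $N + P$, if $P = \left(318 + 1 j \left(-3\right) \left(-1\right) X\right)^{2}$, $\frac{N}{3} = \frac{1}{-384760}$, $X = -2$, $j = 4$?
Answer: $\frac{33257115357}{384760} \approx 86436.0$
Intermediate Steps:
$N = - \frac{3}{384760}$ ($N = \frac{3}{-384760} = 3 \left(- \frac{1}{384760}\right) = - \frac{3}{384760} \approx -7.7971 \cdot 10^{-6}$)
$P = 86436$ ($P = \left(318 + 1 \cdot 4 \left(-3\right) \left(-1\right) \left(-2\right)\right)^{2} = \left(318 + 4 \left(-3\right) \left(-1\right) \left(-2\right)\right)^{2} = \left(318 + \left(-12\right) \left(-1\right) \left(-2\right)\right)^{2} = \left(318 + 12 \left(-2\right)\right)^{2} = \left(318 - 24\right)^{2} = 294^{2} = 86436$)
$N + P = - \frac{3}{384760} + 86436 = \frac{33257115357}{384760}$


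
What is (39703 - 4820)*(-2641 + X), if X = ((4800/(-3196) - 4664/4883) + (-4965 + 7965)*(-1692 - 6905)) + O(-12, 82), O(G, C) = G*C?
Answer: -3510561546857860463/3901517 ≈ -8.9979e+11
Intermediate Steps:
O(G, C) = C*G
X = -100627873625864/3901517 (X = ((4800/(-3196) - 4664/4883) + (-4965 + 7965)*(-1692 - 6905)) + 82*(-12) = ((4800*(-1/3196) - 4664*1/4883) + 3000*(-8597)) - 984 = ((-1200/799 - 4664/4883) - 25791000) - 984 = (-9586136/3901517 - 25791000) - 984 = -100624034533136/3901517 - 984 = -100627873625864/3901517 ≈ -2.5792e+7)
(39703 - 4820)*(-2641 + X) = (39703 - 4820)*(-2641 - 100627873625864/3901517) = 34883*(-100638177532261/3901517) = -3510561546857860463/3901517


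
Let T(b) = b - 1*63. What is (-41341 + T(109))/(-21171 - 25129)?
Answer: 8259/9260 ≈ 0.89190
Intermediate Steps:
T(b) = -63 + b (T(b) = b - 63 = -63 + b)
(-41341 + T(109))/(-21171 - 25129) = (-41341 + (-63 + 109))/(-21171 - 25129) = (-41341 + 46)/(-46300) = -41295*(-1/46300) = 8259/9260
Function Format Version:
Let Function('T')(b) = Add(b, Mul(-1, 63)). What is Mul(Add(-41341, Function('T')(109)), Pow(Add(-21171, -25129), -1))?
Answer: Rational(8259, 9260) ≈ 0.89190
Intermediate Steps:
Function('T')(b) = Add(-63, b) (Function('T')(b) = Add(b, -63) = Add(-63, b))
Mul(Add(-41341, Function('T')(109)), Pow(Add(-21171, -25129), -1)) = Mul(Add(-41341, Add(-63, 109)), Pow(Add(-21171, -25129), -1)) = Mul(Add(-41341, 46), Pow(-46300, -1)) = Mul(-41295, Rational(-1, 46300)) = Rational(8259, 9260)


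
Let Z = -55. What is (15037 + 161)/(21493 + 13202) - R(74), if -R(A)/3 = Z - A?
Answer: -4470589/11565 ≈ -386.56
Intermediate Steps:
R(A) = 165 + 3*A (R(A) = -3*(-55 - A) = 165 + 3*A)
(15037 + 161)/(21493 + 13202) - R(74) = (15037 + 161)/(21493 + 13202) - (165 + 3*74) = 15198/34695 - (165 + 222) = 15198*(1/34695) - 1*387 = 5066/11565 - 387 = -4470589/11565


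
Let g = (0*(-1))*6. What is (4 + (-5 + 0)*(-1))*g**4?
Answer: 0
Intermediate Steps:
g = 0 (g = 0*6 = 0)
(4 + (-5 + 0)*(-1))*g**4 = (4 + (-5 + 0)*(-1))*0**4 = (4 - 5*(-1))*0 = (4 + 5)*0 = 9*0 = 0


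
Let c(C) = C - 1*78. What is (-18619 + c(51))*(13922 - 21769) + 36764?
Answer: 146351926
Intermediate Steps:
c(C) = -78 + C (c(C) = C - 78 = -78 + C)
(-18619 + c(51))*(13922 - 21769) + 36764 = (-18619 + (-78 + 51))*(13922 - 21769) + 36764 = (-18619 - 27)*(-7847) + 36764 = -18646*(-7847) + 36764 = 146315162 + 36764 = 146351926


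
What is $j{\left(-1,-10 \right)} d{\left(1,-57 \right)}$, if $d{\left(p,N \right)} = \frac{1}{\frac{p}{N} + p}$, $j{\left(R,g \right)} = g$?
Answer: $- \frac{285}{28} \approx -10.179$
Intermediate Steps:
$d{\left(p,N \right)} = \frac{1}{p + \frac{p}{N}}$
$j{\left(-1,-10 \right)} d{\left(1,-57 \right)} = - 10 \left(- \frac{57}{1 \left(1 - 57\right)}\right) = - 10 \left(\left(-57\right) 1 \frac{1}{-56}\right) = - 10 \left(\left(-57\right) 1 \left(- \frac{1}{56}\right)\right) = \left(-10\right) \frac{57}{56} = - \frac{285}{28}$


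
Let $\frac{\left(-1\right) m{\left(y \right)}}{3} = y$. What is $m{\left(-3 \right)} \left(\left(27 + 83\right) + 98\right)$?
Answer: $1872$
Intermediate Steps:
$m{\left(y \right)} = - 3 y$
$m{\left(-3 \right)} \left(\left(27 + 83\right) + 98\right) = \left(-3\right) \left(-3\right) \left(\left(27 + 83\right) + 98\right) = 9 \left(110 + 98\right) = 9 \cdot 208 = 1872$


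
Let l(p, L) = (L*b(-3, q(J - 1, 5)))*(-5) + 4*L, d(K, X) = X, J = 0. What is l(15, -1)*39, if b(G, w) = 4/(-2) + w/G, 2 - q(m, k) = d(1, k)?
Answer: -351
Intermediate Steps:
q(m, k) = 2 - k
b(G, w) = -2 + w/G (b(G, w) = 4*(-½) + w/G = -2 + w/G)
l(p, L) = 9*L (l(p, L) = (L*(-2 + (2 - 1*5)/(-3)))*(-5) + 4*L = (L*(-2 + (2 - 5)*(-⅓)))*(-5) + 4*L = (L*(-2 - 3*(-⅓)))*(-5) + 4*L = (L*(-2 + 1))*(-5) + 4*L = (L*(-1))*(-5) + 4*L = -L*(-5) + 4*L = 5*L + 4*L = 9*L)
l(15, -1)*39 = (9*(-1))*39 = -9*39 = -351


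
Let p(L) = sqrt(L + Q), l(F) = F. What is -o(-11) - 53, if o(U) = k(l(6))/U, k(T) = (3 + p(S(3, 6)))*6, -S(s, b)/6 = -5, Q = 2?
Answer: -565/11 + 24*sqrt(2)/11 ≈ -48.278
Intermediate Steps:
S(s, b) = 30 (S(s, b) = -6*(-5) = 30)
p(L) = sqrt(2 + L) (p(L) = sqrt(L + 2) = sqrt(2 + L))
k(T) = 18 + 24*sqrt(2) (k(T) = (3 + sqrt(2 + 30))*6 = (3 + sqrt(32))*6 = (3 + 4*sqrt(2))*6 = 18 + 24*sqrt(2))
o(U) = (18 + 24*sqrt(2))/U
-o(-11) - 53 = -6*(3 + 4*sqrt(2))/(-11) - 53 = -6*(-1)*(3 + 4*sqrt(2))/11 - 53 = -(-18/11 - 24*sqrt(2)/11) - 53 = (18/11 + 24*sqrt(2)/11) - 53 = -565/11 + 24*sqrt(2)/11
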